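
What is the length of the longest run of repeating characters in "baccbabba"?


Input: "baccbabba"
Scanning for longest run:
  Position 1 ('a'): new char, reset run to 1
  Position 2 ('c'): new char, reset run to 1
  Position 3 ('c'): continues run of 'c', length=2
  Position 4 ('b'): new char, reset run to 1
  Position 5 ('a'): new char, reset run to 1
  Position 6 ('b'): new char, reset run to 1
  Position 7 ('b'): continues run of 'b', length=2
  Position 8 ('a'): new char, reset run to 1
Longest run: 'c' with length 2

2


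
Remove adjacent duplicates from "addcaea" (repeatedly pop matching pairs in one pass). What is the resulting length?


Input: addcaea
Stack-based adjacent duplicate removal:
  Read 'a': push. Stack: a
  Read 'd': push. Stack: ad
  Read 'd': matches stack top 'd' => pop. Stack: a
  Read 'c': push. Stack: ac
  Read 'a': push. Stack: aca
  Read 'e': push. Stack: acae
  Read 'a': push. Stack: acaea
Final stack: "acaea" (length 5)

5


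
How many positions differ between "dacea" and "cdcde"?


Comparing "dacea" and "cdcde" position by position:
  Position 0: 'd' vs 'c' => DIFFER
  Position 1: 'a' vs 'd' => DIFFER
  Position 2: 'c' vs 'c' => same
  Position 3: 'e' vs 'd' => DIFFER
  Position 4: 'a' vs 'e' => DIFFER
Positions that differ: 4

4


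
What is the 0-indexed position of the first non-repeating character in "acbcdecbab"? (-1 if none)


Input: acbcdecbab
Character frequencies:
  'a': 2
  'b': 3
  'c': 3
  'd': 1
  'e': 1
Scanning left to right for freq == 1:
  Position 0 ('a'): freq=2, skip
  Position 1 ('c'): freq=3, skip
  Position 2 ('b'): freq=3, skip
  Position 3 ('c'): freq=3, skip
  Position 4 ('d'): unique! => answer = 4

4


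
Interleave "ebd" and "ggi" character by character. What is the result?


Interleaving "ebd" and "ggi":
  Position 0: 'e' from first, 'g' from second => "eg"
  Position 1: 'b' from first, 'g' from second => "bg"
  Position 2: 'd' from first, 'i' from second => "di"
Result: egbgdi

egbgdi


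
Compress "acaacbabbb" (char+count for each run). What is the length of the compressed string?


Input: acaacbabbb
Runs:
  'a' x 1 => "a1"
  'c' x 1 => "c1"
  'a' x 2 => "a2"
  'c' x 1 => "c1"
  'b' x 1 => "b1"
  'a' x 1 => "a1"
  'b' x 3 => "b3"
Compressed: "a1c1a2c1b1a1b3"
Compressed length: 14

14


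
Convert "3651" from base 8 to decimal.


Input: "3651" in base 8
Positional expansion:
  Digit '3' (value 3) x 8^3 = 1536
  Digit '6' (value 6) x 8^2 = 384
  Digit '5' (value 5) x 8^1 = 40
  Digit '1' (value 1) x 8^0 = 1
Sum = 1961

1961


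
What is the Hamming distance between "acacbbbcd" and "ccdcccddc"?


Comparing "acacbbbcd" and "ccdcccddc" position by position:
  Position 0: 'a' vs 'c' => differ
  Position 1: 'c' vs 'c' => same
  Position 2: 'a' vs 'd' => differ
  Position 3: 'c' vs 'c' => same
  Position 4: 'b' vs 'c' => differ
  Position 5: 'b' vs 'c' => differ
  Position 6: 'b' vs 'd' => differ
  Position 7: 'c' vs 'd' => differ
  Position 8: 'd' vs 'c' => differ
Total differences (Hamming distance): 7

7


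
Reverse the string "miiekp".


Input: miiekp
Reading characters right to left:
  Position 5: 'p'
  Position 4: 'k'
  Position 3: 'e'
  Position 2: 'i'
  Position 1: 'i'
  Position 0: 'm'
Reversed: pkeiim

pkeiim


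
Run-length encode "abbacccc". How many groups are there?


Input: abbacccc
Scanning for consecutive runs:
  Group 1: 'a' x 1 (positions 0-0)
  Group 2: 'b' x 2 (positions 1-2)
  Group 3: 'a' x 1 (positions 3-3)
  Group 4: 'c' x 4 (positions 4-7)
Total groups: 4

4


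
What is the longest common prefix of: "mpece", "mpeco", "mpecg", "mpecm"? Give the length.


Words: mpece, mpeco, mpecg, mpecm
  Position 0: all 'm' => match
  Position 1: all 'p' => match
  Position 2: all 'e' => match
  Position 3: all 'c' => match
  Position 4: ('e', 'o', 'g', 'm') => mismatch, stop
LCP = "mpec" (length 4)

4


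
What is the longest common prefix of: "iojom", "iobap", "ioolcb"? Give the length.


Words: iojom, iobap, ioolcb
  Position 0: all 'i' => match
  Position 1: all 'o' => match
  Position 2: ('j', 'b', 'o') => mismatch, stop
LCP = "io" (length 2)

2


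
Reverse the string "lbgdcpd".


Input: lbgdcpd
Reading characters right to left:
  Position 6: 'd'
  Position 5: 'p'
  Position 4: 'c'
  Position 3: 'd'
  Position 2: 'g'
  Position 1: 'b'
  Position 0: 'l'
Reversed: dpcdgbl

dpcdgbl


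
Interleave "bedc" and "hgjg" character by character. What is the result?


Interleaving "bedc" and "hgjg":
  Position 0: 'b' from first, 'h' from second => "bh"
  Position 1: 'e' from first, 'g' from second => "eg"
  Position 2: 'd' from first, 'j' from second => "dj"
  Position 3: 'c' from first, 'g' from second => "cg"
Result: bhegdjcg

bhegdjcg


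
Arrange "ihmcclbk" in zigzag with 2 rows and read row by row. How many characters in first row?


Zigzag "ihmcclbk" into 2 rows:
Placing characters:
  'i' => row 0
  'h' => row 1
  'm' => row 0
  'c' => row 1
  'c' => row 0
  'l' => row 1
  'b' => row 0
  'k' => row 1
Rows:
  Row 0: "imcb"
  Row 1: "hclk"
First row length: 4

4


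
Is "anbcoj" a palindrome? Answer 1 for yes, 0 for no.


Input: anbcoj
Reversed: jocbna
  Compare pos 0 ('a') with pos 5 ('j'): MISMATCH
  Compare pos 1 ('n') with pos 4 ('o'): MISMATCH
  Compare pos 2 ('b') with pos 3 ('c'): MISMATCH
Result: not a palindrome

0


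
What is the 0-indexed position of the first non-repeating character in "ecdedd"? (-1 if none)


Input: ecdedd
Character frequencies:
  'c': 1
  'd': 3
  'e': 2
Scanning left to right for freq == 1:
  Position 0 ('e'): freq=2, skip
  Position 1 ('c'): unique! => answer = 1

1


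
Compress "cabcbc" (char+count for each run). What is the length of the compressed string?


Input: cabcbc
Runs:
  'c' x 1 => "c1"
  'a' x 1 => "a1"
  'b' x 1 => "b1"
  'c' x 1 => "c1"
  'b' x 1 => "b1"
  'c' x 1 => "c1"
Compressed: "c1a1b1c1b1c1"
Compressed length: 12

12


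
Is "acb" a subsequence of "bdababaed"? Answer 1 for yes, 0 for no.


Check if "acb" is a subsequence of "bdababaed"
Greedy scan:
  Position 0 ('b'): no match needed
  Position 1 ('d'): no match needed
  Position 2 ('a'): matches sub[0] = 'a'
  Position 3 ('b'): no match needed
  Position 4 ('a'): no match needed
  Position 5 ('b'): no match needed
  Position 6 ('a'): no match needed
  Position 7 ('e'): no match needed
  Position 8 ('d'): no match needed
Only matched 1/3 characters => not a subsequence

0


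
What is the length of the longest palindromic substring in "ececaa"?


Input: "ececaa"
Checking substrings for palindromes:
  [0:3] "ece" (len 3) => palindrome
  [1:4] "cec" (len 3) => palindrome
  [4:6] "aa" (len 2) => palindrome
Longest palindromic substring: "ece" with length 3

3


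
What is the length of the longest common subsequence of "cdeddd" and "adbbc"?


LCS of "cdeddd" and "adbbc"
DP table:
           a    d    b    b    c
      0    0    0    0    0    0
  c   0    0    0    0    0    1
  d   0    0    1    1    1    1
  e   0    0    1    1    1    1
  d   0    0    1    1    1    1
  d   0    0    1    1    1    1
  d   0    0    1    1    1    1
LCS length = dp[6][5] = 1

1


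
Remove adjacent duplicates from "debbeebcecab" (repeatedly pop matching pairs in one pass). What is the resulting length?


Input: debbeebcecab
Stack-based adjacent duplicate removal:
  Read 'd': push. Stack: d
  Read 'e': push. Stack: de
  Read 'b': push. Stack: deb
  Read 'b': matches stack top 'b' => pop. Stack: de
  Read 'e': matches stack top 'e' => pop. Stack: d
  Read 'e': push. Stack: de
  Read 'b': push. Stack: deb
  Read 'c': push. Stack: debc
  Read 'e': push. Stack: debce
  Read 'c': push. Stack: debcec
  Read 'a': push. Stack: debceca
  Read 'b': push. Stack: debcecab
Final stack: "debcecab" (length 8)

8


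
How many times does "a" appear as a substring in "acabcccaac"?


Searching for "a" in "acabcccaac"
Scanning each position:
  Position 0: "a" => MATCH
  Position 1: "c" => no
  Position 2: "a" => MATCH
  Position 3: "b" => no
  Position 4: "c" => no
  Position 5: "c" => no
  Position 6: "c" => no
  Position 7: "a" => MATCH
  Position 8: "a" => MATCH
  Position 9: "c" => no
Total occurrences: 4

4


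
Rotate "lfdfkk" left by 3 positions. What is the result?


Input: "lfdfkk", rotate left by 3
First 3 characters: "lfd"
Remaining characters: "fkk"
Concatenate remaining + first: "fkk" + "lfd" = "fkklfd"

fkklfd


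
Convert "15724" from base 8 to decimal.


Input: "15724" in base 8
Positional expansion:
  Digit '1' (value 1) x 8^4 = 4096
  Digit '5' (value 5) x 8^3 = 2560
  Digit '7' (value 7) x 8^2 = 448
  Digit '2' (value 2) x 8^1 = 16
  Digit '4' (value 4) x 8^0 = 4
Sum = 7124

7124


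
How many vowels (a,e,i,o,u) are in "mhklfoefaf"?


Input: mhklfoefaf
Checking each character:
  'm' at position 0: consonant
  'h' at position 1: consonant
  'k' at position 2: consonant
  'l' at position 3: consonant
  'f' at position 4: consonant
  'o' at position 5: vowel (running total: 1)
  'e' at position 6: vowel (running total: 2)
  'f' at position 7: consonant
  'a' at position 8: vowel (running total: 3)
  'f' at position 9: consonant
Total vowels: 3

3


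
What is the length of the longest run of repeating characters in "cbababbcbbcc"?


Input: "cbababbcbbcc"
Scanning for longest run:
  Position 1 ('b'): new char, reset run to 1
  Position 2 ('a'): new char, reset run to 1
  Position 3 ('b'): new char, reset run to 1
  Position 4 ('a'): new char, reset run to 1
  Position 5 ('b'): new char, reset run to 1
  Position 6 ('b'): continues run of 'b', length=2
  Position 7 ('c'): new char, reset run to 1
  Position 8 ('b'): new char, reset run to 1
  Position 9 ('b'): continues run of 'b', length=2
  Position 10 ('c'): new char, reset run to 1
  Position 11 ('c'): continues run of 'c', length=2
Longest run: 'b' with length 2

2


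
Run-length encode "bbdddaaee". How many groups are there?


Input: bbdddaaee
Scanning for consecutive runs:
  Group 1: 'b' x 2 (positions 0-1)
  Group 2: 'd' x 3 (positions 2-4)
  Group 3: 'a' x 2 (positions 5-6)
  Group 4: 'e' x 2 (positions 7-8)
Total groups: 4

4


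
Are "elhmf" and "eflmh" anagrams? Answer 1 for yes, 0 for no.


Strings: "elhmf", "eflmh"
Sorted first:  efhlm
Sorted second: efhlm
Sorted forms match => anagrams

1


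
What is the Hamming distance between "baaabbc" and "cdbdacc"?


Comparing "baaabbc" and "cdbdacc" position by position:
  Position 0: 'b' vs 'c' => differ
  Position 1: 'a' vs 'd' => differ
  Position 2: 'a' vs 'b' => differ
  Position 3: 'a' vs 'd' => differ
  Position 4: 'b' vs 'a' => differ
  Position 5: 'b' vs 'c' => differ
  Position 6: 'c' vs 'c' => same
Total differences (Hamming distance): 6

6


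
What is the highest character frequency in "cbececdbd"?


Input: cbececdbd
Character counts:
  'b': 2
  'c': 3
  'd': 2
  'e': 2
Maximum frequency: 3

3


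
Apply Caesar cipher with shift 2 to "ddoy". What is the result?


Caesar cipher: shift "ddoy" by 2
  'd' (pos 3) + 2 = pos 5 = 'f'
  'd' (pos 3) + 2 = pos 5 = 'f'
  'o' (pos 14) + 2 = pos 16 = 'q'
  'y' (pos 24) + 2 = pos 0 = 'a'
Result: ffqa

ffqa


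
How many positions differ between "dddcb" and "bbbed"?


Comparing "dddcb" and "bbbed" position by position:
  Position 0: 'd' vs 'b' => DIFFER
  Position 1: 'd' vs 'b' => DIFFER
  Position 2: 'd' vs 'b' => DIFFER
  Position 3: 'c' vs 'e' => DIFFER
  Position 4: 'b' vs 'd' => DIFFER
Positions that differ: 5

5


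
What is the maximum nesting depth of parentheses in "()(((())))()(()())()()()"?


Input: "()(((())))()(()())()()()"
Tracking depth:
  Position 0 '(': depth becomes 1
  Position 1 ')': depth becomes 0
  Position 2 '(': depth becomes 1
  Position 3 '(': depth becomes 2
  Position 4 '(': depth becomes 3
  Position 5 '(': depth becomes 4
  Position 6 ')': depth becomes 3
  Position 7 ')': depth becomes 2
  Position 8 ')': depth becomes 1
  Position 9 ')': depth becomes 0
  Position 10 '(': depth becomes 1
  Position 11 ')': depth becomes 0
  Position 12 '(': depth becomes 1
  Position 13 '(': depth becomes 2
  Position 14 ')': depth becomes 1
  Position 15 '(': depth becomes 2
  Position 16 ')': depth becomes 1
  Position 17 ')': depth becomes 0
  Position 18 '(': depth becomes 1
  Position 19 ')': depth becomes 0
  Position 20 '(': depth becomes 1
  Position 21 ')': depth becomes 0
  Position 22 '(': depth becomes 1
  Position 23 ')': depth becomes 0
Maximum depth reached: 4

4


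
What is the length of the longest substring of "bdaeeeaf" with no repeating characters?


Input: "bdaeeeaf"
Sliding window (track last position of each char):
  Position 0 ('b'): window [0,0] length 1 -- new best
  Position 1 ('d'): window [0,1] length 2 -- new best
  Position 2 ('a'): window [0,2] length 3 -- new best
  Position 3 ('e'): window [0,3] length 4 -- new best
  Position 4 ('e'): repeat (last at 3), move window start to 4
  Position 4 ('e'): window [4,4] length 1
  Position 5 ('e'): repeat (last at 4), move window start to 5
  Position 5 ('e'): window [5,5] length 1
  Position 6 ('a'): window [5,6] length 2
  Position 7 ('f'): window [5,7] length 3
Longest substring with no repeats: "bdae" with length 4

4


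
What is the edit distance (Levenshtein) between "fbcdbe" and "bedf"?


Computing edit distance: "fbcdbe" -> "bedf"
DP table:
           b    e    d    f
      0    1    2    3    4
  f   1    1    2    3    3
  b   2    1    2    3    4
  c   3    2    2    3    4
  d   4    3    3    2    3
  b   5    4    4    3    3
  e   6    5    4    4    4
Edit distance = dp[6][4] = 4

4


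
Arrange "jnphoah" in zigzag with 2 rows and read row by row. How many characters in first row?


Zigzag "jnphoah" into 2 rows:
Placing characters:
  'j' => row 0
  'n' => row 1
  'p' => row 0
  'h' => row 1
  'o' => row 0
  'a' => row 1
  'h' => row 0
Rows:
  Row 0: "jpoh"
  Row 1: "nha"
First row length: 4

4


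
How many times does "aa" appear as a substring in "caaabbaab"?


Searching for "aa" in "caaabbaab"
Scanning each position:
  Position 0: "ca" => no
  Position 1: "aa" => MATCH
  Position 2: "aa" => MATCH
  Position 3: "ab" => no
  Position 4: "bb" => no
  Position 5: "ba" => no
  Position 6: "aa" => MATCH
  Position 7: "ab" => no
Total occurrences: 3

3


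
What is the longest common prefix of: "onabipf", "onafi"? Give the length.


Words: onabipf, onafi
  Position 0: all 'o' => match
  Position 1: all 'n' => match
  Position 2: all 'a' => match
  Position 3: ('b', 'f') => mismatch, stop
LCP = "ona" (length 3)

3


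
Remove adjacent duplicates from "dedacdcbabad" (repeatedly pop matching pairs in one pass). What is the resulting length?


Input: dedacdcbabad
Stack-based adjacent duplicate removal:
  Read 'd': push. Stack: d
  Read 'e': push. Stack: de
  Read 'd': push. Stack: ded
  Read 'a': push. Stack: deda
  Read 'c': push. Stack: dedac
  Read 'd': push. Stack: dedacd
  Read 'c': push. Stack: dedacdc
  Read 'b': push. Stack: dedacdcb
  Read 'a': push. Stack: dedacdcba
  Read 'b': push. Stack: dedacdcbab
  Read 'a': push. Stack: dedacdcbaba
  Read 'd': push. Stack: dedacdcbabad
Final stack: "dedacdcbabad" (length 12)

12


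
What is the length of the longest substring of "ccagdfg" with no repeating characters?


Input: "ccagdfg"
Sliding window (track last position of each char):
  Position 0 ('c'): window [0,0] length 1 -- new best
  Position 1 ('c'): repeat (last at 0), move window start to 1
  Position 1 ('c'): window [1,1] length 1
  Position 2 ('a'): window [1,2] length 2 -- new best
  Position 3 ('g'): window [1,3] length 3 -- new best
  Position 4 ('d'): window [1,4] length 4 -- new best
  Position 5 ('f'): window [1,5] length 5 -- new best
  Position 6 ('g'): repeat (last at 3), move window start to 4
  Position 6 ('g'): window [4,6] length 3
Longest substring with no repeats: "cagdf" with length 5

5


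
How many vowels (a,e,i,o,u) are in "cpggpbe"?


Input: cpggpbe
Checking each character:
  'c' at position 0: consonant
  'p' at position 1: consonant
  'g' at position 2: consonant
  'g' at position 3: consonant
  'p' at position 4: consonant
  'b' at position 5: consonant
  'e' at position 6: vowel (running total: 1)
Total vowels: 1

1


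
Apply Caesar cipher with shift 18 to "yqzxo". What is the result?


Caesar cipher: shift "yqzxo" by 18
  'y' (pos 24) + 18 = pos 16 = 'q'
  'q' (pos 16) + 18 = pos 8 = 'i'
  'z' (pos 25) + 18 = pos 17 = 'r'
  'x' (pos 23) + 18 = pos 15 = 'p'
  'o' (pos 14) + 18 = pos 6 = 'g'
Result: qirpg

qirpg


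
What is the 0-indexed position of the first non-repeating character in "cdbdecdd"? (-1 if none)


Input: cdbdecdd
Character frequencies:
  'b': 1
  'c': 2
  'd': 4
  'e': 1
Scanning left to right for freq == 1:
  Position 0 ('c'): freq=2, skip
  Position 1 ('d'): freq=4, skip
  Position 2 ('b'): unique! => answer = 2

2


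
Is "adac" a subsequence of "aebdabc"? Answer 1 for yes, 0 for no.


Check if "adac" is a subsequence of "aebdabc"
Greedy scan:
  Position 0 ('a'): matches sub[0] = 'a'
  Position 1 ('e'): no match needed
  Position 2 ('b'): no match needed
  Position 3 ('d'): matches sub[1] = 'd'
  Position 4 ('a'): matches sub[2] = 'a'
  Position 5 ('b'): no match needed
  Position 6 ('c'): matches sub[3] = 'c'
All 4 characters matched => is a subsequence

1


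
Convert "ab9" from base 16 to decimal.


Input: "ab9" in base 16
Positional expansion:
  Digit 'a' (value 10) x 16^2 = 2560
  Digit 'b' (value 11) x 16^1 = 176
  Digit '9' (value 9) x 16^0 = 9
Sum = 2745

2745


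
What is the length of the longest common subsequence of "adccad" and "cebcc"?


LCS of "adccad" and "cebcc"
DP table:
           c    e    b    c    c
      0    0    0    0    0    0
  a   0    0    0    0    0    0
  d   0    0    0    0    0    0
  c   0    1    1    1    1    1
  c   0    1    1    1    2    2
  a   0    1    1    1    2    2
  d   0    1    1    1    2    2
LCS length = dp[6][5] = 2

2


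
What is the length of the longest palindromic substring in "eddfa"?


Input: "eddfa"
Checking substrings for palindromes:
  [1:3] "dd" (len 2) => palindrome
Longest palindromic substring: "dd" with length 2

2


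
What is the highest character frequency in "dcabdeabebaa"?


Input: dcabdeabebaa
Character counts:
  'a': 4
  'b': 3
  'c': 1
  'd': 2
  'e': 2
Maximum frequency: 4

4


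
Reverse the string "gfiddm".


Input: gfiddm
Reading characters right to left:
  Position 5: 'm'
  Position 4: 'd'
  Position 3: 'd'
  Position 2: 'i'
  Position 1: 'f'
  Position 0: 'g'
Reversed: mddifg

mddifg


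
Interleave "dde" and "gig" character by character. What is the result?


Interleaving "dde" and "gig":
  Position 0: 'd' from first, 'g' from second => "dg"
  Position 1: 'd' from first, 'i' from second => "di"
  Position 2: 'e' from first, 'g' from second => "eg"
Result: dgdieg

dgdieg


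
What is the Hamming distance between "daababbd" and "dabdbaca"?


Comparing "daababbd" and "dabdbaca" position by position:
  Position 0: 'd' vs 'd' => same
  Position 1: 'a' vs 'a' => same
  Position 2: 'a' vs 'b' => differ
  Position 3: 'b' vs 'd' => differ
  Position 4: 'a' vs 'b' => differ
  Position 5: 'b' vs 'a' => differ
  Position 6: 'b' vs 'c' => differ
  Position 7: 'd' vs 'a' => differ
Total differences (Hamming distance): 6

6


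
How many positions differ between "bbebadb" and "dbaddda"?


Comparing "bbebadb" and "dbaddda" position by position:
  Position 0: 'b' vs 'd' => DIFFER
  Position 1: 'b' vs 'b' => same
  Position 2: 'e' vs 'a' => DIFFER
  Position 3: 'b' vs 'd' => DIFFER
  Position 4: 'a' vs 'd' => DIFFER
  Position 5: 'd' vs 'd' => same
  Position 6: 'b' vs 'a' => DIFFER
Positions that differ: 5

5


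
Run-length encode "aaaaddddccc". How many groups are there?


Input: aaaaddddccc
Scanning for consecutive runs:
  Group 1: 'a' x 4 (positions 0-3)
  Group 2: 'd' x 4 (positions 4-7)
  Group 3: 'c' x 3 (positions 8-10)
Total groups: 3

3


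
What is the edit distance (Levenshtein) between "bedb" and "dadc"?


Computing edit distance: "bedb" -> "dadc"
DP table:
           d    a    d    c
      0    1    2    3    4
  b   1    1    2    3    4
  e   2    2    2    3    4
  d   3    2    3    2    3
  b   4    3    3    3    3
Edit distance = dp[4][4] = 3

3


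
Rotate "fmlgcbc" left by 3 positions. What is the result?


Input: "fmlgcbc", rotate left by 3
First 3 characters: "fml"
Remaining characters: "gcbc"
Concatenate remaining + first: "gcbc" + "fml" = "gcbcfml"

gcbcfml


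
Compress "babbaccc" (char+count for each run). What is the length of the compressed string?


Input: babbaccc
Runs:
  'b' x 1 => "b1"
  'a' x 1 => "a1"
  'b' x 2 => "b2"
  'a' x 1 => "a1"
  'c' x 3 => "c3"
Compressed: "b1a1b2a1c3"
Compressed length: 10

10


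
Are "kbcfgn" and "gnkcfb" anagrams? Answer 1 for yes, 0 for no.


Strings: "kbcfgn", "gnkcfb"
Sorted first:  bcfgkn
Sorted second: bcfgkn
Sorted forms match => anagrams

1


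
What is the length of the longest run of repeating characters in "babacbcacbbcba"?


Input: "babacbcacbbcba"
Scanning for longest run:
  Position 1 ('a'): new char, reset run to 1
  Position 2 ('b'): new char, reset run to 1
  Position 3 ('a'): new char, reset run to 1
  Position 4 ('c'): new char, reset run to 1
  Position 5 ('b'): new char, reset run to 1
  Position 6 ('c'): new char, reset run to 1
  Position 7 ('a'): new char, reset run to 1
  Position 8 ('c'): new char, reset run to 1
  Position 9 ('b'): new char, reset run to 1
  Position 10 ('b'): continues run of 'b', length=2
  Position 11 ('c'): new char, reset run to 1
  Position 12 ('b'): new char, reset run to 1
  Position 13 ('a'): new char, reset run to 1
Longest run: 'b' with length 2

2


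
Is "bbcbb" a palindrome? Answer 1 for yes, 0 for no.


Input: bbcbb
Reversed: bbcbb
  Compare pos 0 ('b') with pos 4 ('b'): match
  Compare pos 1 ('b') with pos 3 ('b'): match
Result: palindrome

1


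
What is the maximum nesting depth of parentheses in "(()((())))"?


Input: "(()((())))"
Tracking depth:
  Position 0 '(': depth becomes 1
  Position 1 '(': depth becomes 2
  Position 2 ')': depth becomes 1
  Position 3 '(': depth becomes 2
  Position 4 '(': depth becomes 3
  Position 5 '(': depth becomes 4
  Position 6 ')': depth becomes 3
  Position 7 ')': depth becomes 2
  Position 8 ')': depth becomes 1
  Position 9 ')': depth becomes 0
Maximum depth reached: 4

4


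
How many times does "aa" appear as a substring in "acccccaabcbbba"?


Searching for "aa" in "acccccaabcbbba"
Scanning each position:
  Position 0: "ac" => no
  Position 1: "cc" => no
  Position 2: "cc" => no
  Position 3: "cc" => no
  Position 4: "cc" => no
  Position 5: "ca" => no
  Position 6: "aa" => MATCH
  Position 7: "ab" => no
  Position 8: "bc" => no
  Position 9: "cb" => no
  Position 10: "bb" => no
  Position 11: "bb" => no
  Position 12: "ba" => no
Total occurrences: 1

1


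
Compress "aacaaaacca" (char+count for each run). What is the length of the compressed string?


Input: aacaaaacca
Runs:
  'a' x 2 => "a2"
  'c' x 1 => "c1"
  'a' x 4 => "a4"
  'c' x 2 => "c2"
  'a' x 1 => "a1"
Compressed: "a2c1a4c2a1"
Compressed length: 10

10


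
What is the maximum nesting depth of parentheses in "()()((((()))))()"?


Input: "()()((((()))))()"
Tracking depth:
  Position 0 '(': depth becomes 1
  Position 1 ')': depth becomes 0
  Position 2 '(': depth becomes 1
  Position 3 ')': depth becomes 0
  Position 4 '(': depth becomes 1
  Position 5 '(': depth becomes 2
  Position 6 '(': depth becomes 3
  Position 7 '(': depth becomes 4
  Position 8 '(': depth becomes 5
  Position 9 ')': depth becomes 4
  Position 10 ')': depth becomes 3
  Position 11 ')': depth becomes 2
  Position 12 ')': depth becomes 1
  Position 13 ')': depth becomes 0
  Position 14 '(': depth becomes 1
  Position 15 ')': depth becomes 0
Maximum depth reached: 5

5


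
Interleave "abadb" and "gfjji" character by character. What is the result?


Interleaving "abadb" and "gfjji":
  Position 0: 'a' from first, 'g' from second => "ag"
  Position 1: 'b' from first, 'f' from second => "bf"
  Position 2: 'a' from first, 'j' from second => "aj"
  Position 3: 'd' from first, 'j' from second => "dj"
  Position 4: 'b' from first, 'i' from second => "bi"
Result: agbfajdjbi

agbfajdjbi


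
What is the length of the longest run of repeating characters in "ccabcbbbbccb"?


Input: "ccabcbbbbccb"
Scanning for longest run:
  Position 1 ('c'): continues run of 'c', length=2
  Position 2 ('a'): new char, reset run to 1
  Position 3 ('b'): new char, reset run to 1
  Position 4 ('c'): new char, reset run to 1
  Position 5 ('b'): new char, reset run to 1
  Position 6 ('b'): continues run of 'b', length=2
  Position 7 ('b'): continues run of 'b', length=3
  Position 8 ('b'): continues run of 'b', length=4
  Position 9 ('c'): new char, reset run to 1
  Position 10 ('c'): continues run of 'c', length=2
  Position 11 ('b'): new char, reset run to 1
Longest run: 'b' with length 4

4


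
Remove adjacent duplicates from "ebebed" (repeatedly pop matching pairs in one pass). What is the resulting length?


Input: ebebed
Stack-based adjacent duplicate removal:
  Read 'e': push. Stack: e
  Read 'b': push. Stack: eb
  Read 'e': push. Stack: ebe
  Read 'b': push. Stack: ebeb
  Read 'e': push. Stack: ebebe
  Read 'd': push. Stack: ebebed
Final stack: "ebebed" (length 6)

6


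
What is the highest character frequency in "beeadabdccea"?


Input: beeadabdccea
Character counts:
  'a': 3
  'b': 2
  'c': 2
  'd': 2
  'e': 3
Maximum frequency: 3

3


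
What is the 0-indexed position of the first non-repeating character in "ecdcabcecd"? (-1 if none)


Input: ecdcabcecd
Character frequencies:
  'a': 1
  'b': 1
  'c': 4
  'd': 2
  'e': 2
Scanning left to right for freq == 1:
  Position 0 ('e'): freq=2, skip
  Position 1 ('c'): freq=4, skip
  Position 2 ('d'): freq=2, skip
  Position 3 ('c'): freq=4, skip
  Position 4 ('a'): unique! => answer = 4

4


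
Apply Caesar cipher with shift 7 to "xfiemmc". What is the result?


Caesar cipher: shift "xfiemmc" by 7
  'x' (pos 23) + 7 = pos 4 = 'e'
  'f' (pos 5) + 7 = pos 12 = 'm'
  'i' (pos 8) + 7 = pos 15 = 'p'
  'e' (pos 4) + 7 = pos 11 = 'l'
  'm' (pos 12) + 7 = pos 19 = 't'
  'm' (pos 12) + 7 = pos 19 = 't'
  'c' (pos 2) + 7 = pos 9 = 'j'
Result: emplttj

emplttj


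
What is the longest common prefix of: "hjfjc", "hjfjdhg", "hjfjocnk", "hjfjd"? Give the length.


Words: hjfjc, hjfjdhg, hjfjocnk, hjfjd
  Position 0: all 'h' => match
  Position 1: all 'j' => match
  Position 2: all 'f' => match
  Position 3: all 'j' => match
  Position 4: ('c', 'd', 'o', 'd') => mismatch, stop
LCP = "hjfj" (length 4)

4


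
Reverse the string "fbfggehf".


Input: fbfggehf
Reading characters right to left:
  Position 7: 'f'
  Position 6: 'h'
  Position 5: 'e'
  Position 4: 'g'
  Position 3: 'g'
  Position 2: 'f'
  Position 1: 'b'
  Position 0: 'f'
Reversed: fheggfbf

fheggfbf


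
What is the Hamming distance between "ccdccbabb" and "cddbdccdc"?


Comparing "ccdccbabb" and "cddbdccdc" position by position:
  Position 0: 'c' vs 'c' => same
  Position 1: 'c' vs 'd' => differ
  Position 2: 'd' vs 'd' => same
  Position 3: 'c' vs 'b' => differ
  Position 4: 'c' vs 'd' => differ
  Position 5: 'b' vs 'c' => differ
  Position 6: 'a' vs 'c' => differ
  Position 7: 'b' vs 'd' => differ
  Position 8: 'b' vs 'c' => differ
Total differences (Hamming distance): 7

7


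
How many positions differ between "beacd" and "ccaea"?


Comparing "beacd" and "ccaea" position by position:
  Position 0: 'b' vs 'c' => DIFFER
  Position 1: 'e' vs 'c' => DIFFER
  Position 2: 'a' vs 'a' => same
  Position 3: 'c' vs 'e' => DIFFER
  Position 4: 'd' vs 'a' => DIFFER
Positions that differ: 4

4


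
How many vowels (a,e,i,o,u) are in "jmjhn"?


Input: jmjhn
Checking each character:
  'j' at position 0: consonant
  'm' at position 1: consonant
  'j' at position 2: consonant
  'h' at position 3: consonant
  'n' at position 4: consonant
Total vowels: 0

0


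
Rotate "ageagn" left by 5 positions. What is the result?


Input: "ageagn", rotate left by 5
First 5 characters: "ageag"
Remaining characters: "n"
Concatenate remaining + first: "n" + "ageag" = "nageag"

nageag


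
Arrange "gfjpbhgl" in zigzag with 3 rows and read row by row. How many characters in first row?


Zigzag "gfjpbhgl" into 3 rows:
Placing characters:
  'g' => row 0
  'f' => row 1
  'j' => row 2
  'p' => row 1
  'b' => row 0
  'h' => row 1
  'g' => row 2
  'l' => row 1
Rows:
  Row 0: "gb"
  Row 1: "fphl"
  Row 2: "jg"
First row length: 2

2


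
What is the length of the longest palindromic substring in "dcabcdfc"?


Input: "dcabcdfc"
Checking substrings for palindromes:
  No multi-char palindromic substrings found
Longest palindromic substring: "d" with length 1

1


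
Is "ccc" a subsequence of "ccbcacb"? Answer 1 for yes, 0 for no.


Check if "ccc" is a subsequence of "ccbcacb"
Greedy scan:
  Position 0 ('c'): matches sub[0] = 'c'
  Position 1 ('c'): matches sub[1] = 'c'
  Position 2 ('b'): no match needed
  Position 3 ('c'): matches sub[2] = 'c'
  Position 4 ('a'): no match needed
  Position 5 ('c'): no match needed
  Position 6 ('b'): no match needed
All 3 characters matched => is a subsequence

1


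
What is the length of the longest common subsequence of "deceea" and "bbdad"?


LCS of "deceea" and "bbdad"
DP table:
           b    b    d    a    d
      0    0    0    0    0    0
  d   0    0    0    1    1    1
  e   0    0    0    1    1    1
  c   0    0    0    1    1    1
  e   0    0    0    1    1    1
  e   0    0    0    1    1    1
  a   0    0    0    1    2    2
LCS length = dp[6][5] = 2

2


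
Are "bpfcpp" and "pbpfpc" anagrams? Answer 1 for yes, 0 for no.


Strings: "bpfcpp", "pbpfpc"
Sorted first:  bcfppp
Sorted second: bcfppp
Sorted forms match => anagrams

1


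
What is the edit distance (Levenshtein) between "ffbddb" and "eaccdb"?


Computing edit distance: "ffbddb" -> "eaccdb"
DP table:
           e    a    c    c    d    b
      0    1    2    3    4    5    6
  f   1    1    2    3    4    5    6
  f   2    2    2    3    4    5    6
  b   3    3    3    3    4    5    5
  d   4    4    4    4    4    4    5
  d   5    5    5    5    5    4    5
  b   6    6    6    6    6    5    4
Edit distance = dp[6][6] = 4

4


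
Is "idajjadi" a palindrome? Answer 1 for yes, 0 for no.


Input: idajjadi
Reversed: idajjadi
  Compare pos 0 ('i') with pos 7 ('i'): match
  Compare pos 1 ('d') with pos 6 ('d'): match
  Compare pos 2 ('a') with pos 5 ('a'): match
  Compare pos 3 ('j') with pos 4 ('j'): match
Result: palindrome

1


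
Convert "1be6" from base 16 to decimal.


Input: "1be6" in base 16
Positional expansion:
  Digit '1' (value 1) x 16^3 = 4096
  Digit 'b' (value 11) x 16^2 = 2816
  Digit 'e' (value 14) x 16^1 = 224
  Digit '6' (value 6) x 16^0 = 6
Sum = 7142

7142


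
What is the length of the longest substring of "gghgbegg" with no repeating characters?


Input: "gghgbegg"
Sliding window (track last position of each char):
  Position 0 ('g'): window [0,0] length 1 -- new best
  Position 1 ('g'): repeat (last at 0), move window start to 1
  Position 1 ('g'): window [1,1] length 1
  Position 2 ('h'): window [1,2] length 2 -- new best
  Position 3 ('g'): repeat (last at 1), move window start to 2
  Position 3 ('g'): window [2,3] length 2
  Position 4 ('b'): window [2,4] length 3 -- new best
  Position 5 ('e'): window [2,5] length 4 -- new best
  Position 6 ('g'): repeat (last at 3), move window start to 4
  Position 6 ('g'): window [4,6] length 3
  Position 7 ('g'): repeat (last at 6), move window start to 7
  Position 7 ('g'): window [7,7] length 1
Longest substring with no repeats: "hgbe" with length 4

4


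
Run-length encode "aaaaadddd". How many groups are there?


Input: aaaaadddd
Scanning for consecutive runs:
  Group 1: 'a' x 5 (positions 0-4)
  Group 2: 'd' x 4 (positions 5-8)
Total groups: 2

2


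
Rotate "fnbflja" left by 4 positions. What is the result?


Input: "fnbflja", rotate left by 4
First 4 characters: "fnbf"
Remaining characters: "lja"
Concatenate remaining + first: "lja" + "fnbf" = "ljafnbf"

ljafnbf


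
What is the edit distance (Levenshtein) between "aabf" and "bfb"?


Computing edit distance: "aabf" -> "bfb"
DP table:
           b    f    b
      0    1    2    3
  a   1    1    2    3
  a   2    2    2    3
  b   3    2    3    2
  f   4    3    2    3
Edit distance = dp[4][3] = 3

3


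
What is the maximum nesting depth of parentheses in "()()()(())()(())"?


Input: "()()()(())()(())"
Tracking depth:
  Position 0 '(': depth becomes 1
  Position 1 ')': depth becomes 0
  Position 2 '(': depth becomes 1
  Position 3 ')': depth becomes 0
  Position 4 '(': depth becomes 1
  Position 5 ')': depth becomes 0
  Position 6 '(': depth becomes 1
  Position 7 '(': depth becomes 2
  Position 8 ')': depth becomes 1
  Position 9 ')': depth becomes 0
  Position 10 '(': depth becomes 1
  Position 11 ')': depth becomes 0
  Position 12 '(': depth becomes 1
  Position 13 '(': depth becomes 2
  Position 14 ')': depth becomes 1
  Position 15 ')': depth becomes 0
Maximum depth reached: 2

2


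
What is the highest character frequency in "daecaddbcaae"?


Input: daecaddbcaae
Character counts:
  'a': 4
  'b': 1
  'c': 2
  'd': 3
  'e': 2
Maximum frequency: 4

4


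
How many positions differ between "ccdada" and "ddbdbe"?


Comparing "ccdada" and "ddbdbe" position by position:
  Position 0: 'c' vs 'd' => DIFFER
  Position 1: 'c' vs 'd' => DIFFER
  Position 2: 'd' vs 'b' => DIFFER
  Position 3: 'a' vs 'd' => DIFFER
  Position 4: 'd' vs 'b' => DIFFER
  Position 5: 'a' vs 'e' => DIFFER
Positions that differ: 6

6


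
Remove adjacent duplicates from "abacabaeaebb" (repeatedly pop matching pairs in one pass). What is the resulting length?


Input: abacabaeaebb
Stack-based adjacent duplicate removal:
  Read 'a': push. Stack: a
  Read 'b': push. Stack: ab
  Read 'a': push. Stack: aba
  Read 'c': push. Stack: abac
  Read 'a': push. Stack: abaca
  Read 'b': push. Stack: abacab
  Read 'a': push. Stack: abacaba
  Read 'e': push. Stack: abacabae
  Read 'a': push. Stack: abacabaea
  Read 'e': push. Stack: abacabaeae
  Read 'b': push. Stack: abacabaeaeb
  Read 'b': matches stack top 'b' => pop. Stack: abacabaeae
Final stack: "abacabaeae" (length 10)

10


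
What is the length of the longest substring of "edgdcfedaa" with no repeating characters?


Input: "edgdcfedaa"
Sliding window (track last position of each char):
  Position 0 ('e'): window [0,0] length 1 -- new best
  Position 1 ('d'): window [0,1] length 2 -- new best
  Position 2 ('g'): window [0,2] length 3 -- new best
  Position 3 ('d'): repeat (last at 1), move window start to 2
  Position 3 ('d'): window [2,3] length 2
  Position 4 ('c'): window [2,4] length 3
  Position 5 ('f'): window [2,5] length 4 -- new best
  Position 6 ('e'): window [2,6] length 5 -- new best
  Position 7 ('d'): repeat (last at 3), move window start to 4
  Position 7 ('d'): window [4,7] length 4
  Position 8 ('a'): window [4,8] length 5
  Position 9 ('a'): repeat (last at 8), move window start to 9
  Position 9 ('a'): window [9,9] length 1
Longest substring with no repeats: "gdcfe" with length 5

5


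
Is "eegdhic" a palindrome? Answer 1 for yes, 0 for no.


Input: eegdhic
Reversed: cihdgee
  Compare pos 0 ('e') with pos 6 ('c'): MISMATCH
  Compare pos 1 ('e') with pos 5 ('i'): MISMATCH
  Compare pos 2 ('g') with pos 4 ('h'): MISMATCH
Result: not a palindrome

0


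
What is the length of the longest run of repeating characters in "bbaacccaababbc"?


Input: "bbaacccaababbc"
Scanning for longest run:
  Position 1 ('b'): continues run of 'b', length=2
  Position 2 ('a'): new char, reset run to 1
  Position 3 ('a'): continues run of 'a', length=2
  Position 4 ('c'): new char, reset run to 1
  Position 5 ('c'): continues run of 'c', length=2
  Position 6 ('c'): continues run of 'c', length=3
  Position 7 ('a'): new char, reset run to 1
  Position 8 ('a'): continues run of 'a', length=2
  Position 9 ('b'): new char, reset run to 1
  Position 10 ('a'): new char, reset run to 1
  Position 11 ('b'): new char, reset run to 1
  Position 12 ('b'): continues run of 'b', length=2
  Position 13 ('c'): new char, reset run to 1
Longest run: 'c' with length 3

3


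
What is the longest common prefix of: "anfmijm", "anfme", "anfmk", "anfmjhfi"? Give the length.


Words: anfmijm, anfme, anfmk, anfmjhfi
  Position 0: all 'a' => match
  Position 1: all 'n' => match
  Position 2: all 'f' => match
  Position 3: all 'm' => match
  Position 4: ('i', 'e', 'k', 'j') => mismatch, stop
LCP = "anfm" (length 4)

4


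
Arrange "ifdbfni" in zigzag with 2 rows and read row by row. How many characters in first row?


Zigzag "ifdbfni" into 2 rows:
Placing characters:
  'i' => row 0
  'f' => row 1
  'd' => row 0
  'b' => row 1
  'f' => row 0
  'n' => row 1
  'i' => row 0
Rows:
  Row 0: "idfi"
  Row 1: "fbn"
First row length: 4

4


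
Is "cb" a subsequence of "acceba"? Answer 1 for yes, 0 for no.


Check if "cb" is a subsequence of "acceba"
Greedy scan:
  Position 0 ('a'): no match needed
  Position 1 ('c'): matches sub[0] = 'c'
  Position 2 ('c'): no match needed
  Position 3 ('e'): no match needed
  Position 4 ('b'): matches sub[1] = 'b'
  Position 5 ('a'): no match needed
All 2 characters matched => is a subsequence

1


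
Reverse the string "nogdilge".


Input: nogdilge
Reading characters right to left:
  Position 7: 'e'
  Position 6: 'g'
  Position 5: 'l'
  Position 4: 'i'
  Position 3: 'd'
  Position 2: 'g'
  Position 1: 'o'
  Position 0: 'n'
Reversed: eglidgon

eglidgon


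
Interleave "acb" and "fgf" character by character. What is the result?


Interleaving "acb" and "fgf":
  Position 0: 'a' from first, 'f' from second => "af"
  Position 1: 'c' from first, 'g' from second => "cg"
  Position 2: 'b' from first, 'f' from second => "bf"
Result: afcgbf

afcgbf


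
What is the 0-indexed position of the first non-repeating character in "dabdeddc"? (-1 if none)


Input: dabdeddc
Character frequencies:
  'a': 1
  'b': 1
  'c': 1
  'd': 4
  'e': 1
Scanning left to right for freq == 1:
  Position 0 ('d'): freq=4, skip
  Position 1 ('a'): unique! => answer = 1

1


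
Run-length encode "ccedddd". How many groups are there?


Input: ccedddd
Scanning for consecutive runs:
  Group 1: 'c' x 2 (positions 0-1)
  Group 2: 'e' x 1 (positions 2-2)
  Group 3: 'd' x 4 (positions 3-6)
Total groups: 3

3


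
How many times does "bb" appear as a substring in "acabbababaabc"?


Searching for "bb" in "acabbababaabc"
Scanning each position:
  Position 0: "ac" => no
  Position 1: "ca" => no
  Position 2: "ab" => no
  Position 3: "bb" => MATCH
  Position 4: "ba" => no
  Position 5: "ab" => no
  Position 6: "ba" => no
  Position 7: "ab" => no
  Position 8: "ba" => no
  Position 9: "aa" => no
  Position 10: "ab" => no
  Position 11: "bc" => no
Total occurrences: 1

1


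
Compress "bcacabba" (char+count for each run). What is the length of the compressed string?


Input: bcacabba
Runs:
  'b' x 1 => "b1"
  'c' x 1 => "c1"
  'a' x 1 => "a1"
  'c' x 1 => "c1"
  'a' x 1 => "a1"
  'b' x 2 => "b2"
  'a' x 1 => "a1"
Compressed: "b1c1a1c1a1b2a1"
Compressed length: 14

14


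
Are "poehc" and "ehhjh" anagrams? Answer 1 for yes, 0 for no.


Strings: "poehc", "ehhjh"
Sorted first:  cehop
Sorted second: ehhhj
Differ at position 0: 'c' vs 'e' => not anagrams

0


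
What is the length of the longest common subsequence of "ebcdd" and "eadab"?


LCS of "ebcdd" and "eadab"
DP table:
           e    a    d    a    b
      0    0    0    0    0    0
  e   0    1    1    1    1    1
  b   0    1    1    1    1    2
  c   0    1    1    1    1    2
  d   0    1    1    2    2    2
  d   0    1    1    2    2    2
LCS length = dp[5][5] = 2

2


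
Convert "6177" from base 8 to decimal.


Input: "6177" in base 8
Positional expansion:
  Digit '6' (value 6) x 8^3 = 3072
  Digit '1' (value 1) x 8^2 = 64
  Digit '7' (value 7) x 8^1 = 56
  Digit '7' (value 7) x 8^0 = 7
Sum = 3199

3199
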